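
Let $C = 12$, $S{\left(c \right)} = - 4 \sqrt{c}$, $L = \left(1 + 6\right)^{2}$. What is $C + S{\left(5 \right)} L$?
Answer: $12 - 196 \sqrt{5} \approx -426.27$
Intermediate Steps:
$L = 49$ ($L = 7^{2} = 49$)
$C + S{\left(5 \right)} L = 12 + - 4 \sqrt{5} \cdot 49 = 12 - 196 \sqrt{5}$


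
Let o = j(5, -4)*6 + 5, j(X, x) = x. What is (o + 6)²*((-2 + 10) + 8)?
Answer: 2704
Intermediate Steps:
o = -19 (o = -4*6 + 5 = -24 + 5 = -19)
(o + 6)²*((-2 + 10) + 8) = (-19 + 6)²*((-2 + 10) + 8) = (-13)²*(8 + 8) = 169*16 = 2704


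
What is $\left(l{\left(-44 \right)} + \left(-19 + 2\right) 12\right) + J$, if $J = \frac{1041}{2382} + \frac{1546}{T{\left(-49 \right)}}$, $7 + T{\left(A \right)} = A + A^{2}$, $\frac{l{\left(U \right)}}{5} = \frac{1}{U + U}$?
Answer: $- \frac{16627523989}{81924920} \approx -202.96$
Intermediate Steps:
$l{\left(U \right)} = \frac{5}{2 U}$ ($l{\left(U \right)} = \frac{5}{U + U} = \frac{5}{2 U}$)
$T{\left(A \right)} = -7 + A + A^{2}$ ($T{\left(A \right)} = -7 + \left(A + A^{2}\right) = -7 + A + A^{2}$)
$J = \frac{2041239}{1861930}$ ($J = \frac{1041}{2382} + \frac{1546}{-7 - 49 + \left(-49\right)^{2}} = 1041 \cdot \frac{1}{2382} + \frac{1546}{-7 - 49 + 2401} = \frac{347}{794} + \frac{1546}{2345} = \frac{2041239}{1861930} \approx 1.0963$)
$\left(l{\left(-44 \right)} + \left(-19 + 2\right) 12\right) + J = \left(\frac{5}{2 \left(-44\right)} + \left(-19 + 2\right) 12\right) + \frac{2041239}{1861930} = \left(\frac{5}{2} \left(- \frac{1}{44}\right) - 204\right) + \frac{2041239}{1861930} = \left(- \frac{5}{88} - 204\right) + \frac{2041239}{1861930} = - \frac{17957}{88} + \frac{2041239}{1861930} = - \frac{16627523989}{81924920}$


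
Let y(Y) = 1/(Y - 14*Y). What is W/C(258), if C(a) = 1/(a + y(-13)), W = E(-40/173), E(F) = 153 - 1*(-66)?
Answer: 9549057/169 ≈ 56503.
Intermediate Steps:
E(F) = 219 (E(F) = 153 + 66 = 219)
y(Y) = -1/(13*Y) (y(Y) = 1/(-13*Y) = -1/(13*Y))
W = 219
C(a) = 1/(1/169 + a) (C(a) = 1/(a - 1/13/(-13)) = 1/(a - 1/13*(-1/13)) = 1/(a + 1/169) = 1/(1/169 + a))
W/C(258) = 219/((169/(1 + 169*258))) = 219/((169/(1 + 43602))) = 219/((169/43603)) = 219/((169*(1/43603))) = 219/(169/43603) = 219*(43603/169) = 9549057/169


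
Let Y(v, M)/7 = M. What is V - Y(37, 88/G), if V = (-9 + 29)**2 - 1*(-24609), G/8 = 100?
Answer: 2500823/100 ≈ 25008.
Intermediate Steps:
G = 800 (G = 8*100 = 800)
Y(v, M) = 7*M
V = 25009 (V = 20**2 + 24609 = 400 + 24609 = 25009)
V - Y(37, 88/G) = 25009 - 7*88/800 = 25009 - 7*88*(1/800) = 25009 - 7*11/100 = 25009 - 1*77/100 = 25009 - 77/100 = 2500823/100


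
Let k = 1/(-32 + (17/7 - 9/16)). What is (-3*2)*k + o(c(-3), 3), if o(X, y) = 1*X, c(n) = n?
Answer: -3151/1125 ≈ -2.8009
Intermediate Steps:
o(X, y) = X
k = -112/3375 (k = 1/(-32 + (17*(⅐) - 9*1/16)) = 1/(-32 + (17/7 - 9/16)) = 1/(-32 + 209/112) = 1/(-3375/112) = -112/3375 ≈ -0.033185)
(-3*2)*k + o(c(-3), 3) = -3*2*(-112/3375) - 3 = -6*(-112/3375) - 3 = 224/1125 - 3 = -3151/1125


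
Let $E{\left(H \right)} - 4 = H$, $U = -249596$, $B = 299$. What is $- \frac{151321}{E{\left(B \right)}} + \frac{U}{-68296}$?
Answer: $- \frac{2564747857}{5173422} \approx -495.75$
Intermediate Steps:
$E{\left(H \right)} = 4 + H$
$- \frac{151321}{E{\left(B \right)}} + \frac{U}{-68296} = - \frac{151321}{4 + 299} - \frac{249596}{-68296} = - \frac{151321}{303} - - \frac{62399}{17074} = \left(-151321\right) \frac{1}{303} + \frac{62399}{17074} = - \frac{151321}{303} + \frac{62399}{17074} = - \frac{2564747857}{5173422}$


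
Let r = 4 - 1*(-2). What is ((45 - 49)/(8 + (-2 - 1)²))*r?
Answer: -24/17 ≈ -1.4118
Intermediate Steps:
r = 6 (r = 4 + 2 = 6)
((45 - 49)/(8 + (-2 - 1)²))*r = ((45 - 49)/(8 + (-2 - 1)²))*6 = -4/(8 + (-3)²)*6 = -4/(8 + 9)*6 = -4/17*6 = -24/17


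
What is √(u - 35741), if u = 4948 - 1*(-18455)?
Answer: I*√12338 ≈ 111.08*I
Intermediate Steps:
u = 23403 (u = 4948 + 18455 = 23403)
√(u - 35741) = √(23403 - 35741) = √(-12338) = I*√12338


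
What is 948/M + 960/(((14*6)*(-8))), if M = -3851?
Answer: -45146/26957 ≈ -1.6747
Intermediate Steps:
948/M + 960/(((14*6)*(-8))) = 948/(-3851) + 960/(((14*6)*(-8))) = 948*(-1/3851) + 960/((84*(-8))) = -948/3851 + 960/(-672) = -948/3851 + 960*(-1/672) = -948/3851 - 10/7 = -45146/26957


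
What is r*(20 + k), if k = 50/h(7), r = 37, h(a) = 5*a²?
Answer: 36630/49 ≈ 747.55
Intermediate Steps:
k = 10/49 (k = 50/((5*7²)) = 50/((5*49)) = 50/245 = 50*(1/245) = 10/49 ≈ 0.20408)
r*(20 + k) = 37*(20 + 10/49) = 37*(990/49) = 36630/49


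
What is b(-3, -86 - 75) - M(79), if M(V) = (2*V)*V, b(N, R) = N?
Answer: -12485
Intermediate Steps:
M(V) = 2*V²
b(-3, -86 - 75) - M(79) = -3 - 2*79² = -3 - 2*6241 = -3 - 1*12482 = -3 - 12482 = -12485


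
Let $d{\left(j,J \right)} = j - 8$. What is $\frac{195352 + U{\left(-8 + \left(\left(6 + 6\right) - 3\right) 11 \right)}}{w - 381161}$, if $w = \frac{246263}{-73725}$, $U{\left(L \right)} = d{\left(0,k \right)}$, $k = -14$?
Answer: $- \frac{3600434100}{7025335247} \approx -0.51249$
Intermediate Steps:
$d{\left(j,J \right)} = -8 + j$
$U{\left(L \right)} = -8$ ($U{\left(L \right)} = -8 + 0 = -8$)
$w = - \frac{246263}{73725}$ ($w = 246263 \left(- \frac{1}{73725}\right) = - \frac{246263}{73725} \approx -3.3403$)
$\frac{195352 + U{\left(-8 + \left(\left(6 + 6\right) - 3\right) 11 \right)}}{w - 381161} = \frac{195352 - 8}{- \frac{246263}{73725} - 381161} = \frac{195344}{- \frac{28101340988}{73725}} = 195344 \left(- \frac{73725}{28101340988}\right) = - \frac{3600434100}{7025335247}$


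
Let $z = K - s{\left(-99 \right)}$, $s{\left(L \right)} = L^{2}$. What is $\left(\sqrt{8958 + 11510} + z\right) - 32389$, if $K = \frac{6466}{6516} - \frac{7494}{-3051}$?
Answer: $- \frac{15531147655}{368154} + 2 \sqrt{5117} \approx -42044.0$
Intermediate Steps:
$K = \frac{1269605}{368154}$ ($K = 6466 \cdot \frac{1}{6516} - - \frac{2498}{1017} = \frac{3233}{3258} + \frac{2498}{1017} = \frac{1269605}{368154} \approx 3.4486$)
$z = - \frac{3607007749}{368154}$ ($z = \frac{1269605}{368154} - \left(-99\right)^{2} = \frac{1269605}{368154} - 9801 = - \frac{3607007749}{368154} \approx -9797.5$)
$\left(\sqrt{8958 + 11510} + z\right) - 32389 = \left(\sqrt{8958 + 11510} - \frac{3607007749}{368154}\right) - 32389 = \left(\sqrt{20468} - \frac{3607007749}{368154}\right) - 32389 = \left(2 \sqrt{5117} - \frac{3607007749}{368154}\right) - 32389 = \left(- \frac{3607007749}{368154} + 2 \sqrt{5117}\right) - 32389 = - \frac{15531147655}{368154} + 2 \sqrt{5117}$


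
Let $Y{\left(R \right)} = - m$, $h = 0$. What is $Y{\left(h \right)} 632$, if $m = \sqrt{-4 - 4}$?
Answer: $- 1264 i \sqrt{2} \approx - 1787.6 i$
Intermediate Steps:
$m = 2 i \sqrt{2}$ ($m = \sqrt{-8} = 2 i \sqrt{2} \approx 2.8284 i$)
$Y{\left(R \right)} = - 2 i \sqrt{2}$
$Y{\left(h \right)} 632 = - 2 i \sqrt{2} \cdot 632 = - 1264 i \sqrt{2}$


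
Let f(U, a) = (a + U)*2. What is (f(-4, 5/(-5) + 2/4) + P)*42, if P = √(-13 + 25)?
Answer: -378 + 84*√3 ≈ -232.51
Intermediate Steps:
P = 2*√3 (P = √12 = 2*√3 ≈ 3.4641)
f(U, a) = 2*U + 2*a (f(U, a) = (U + a)*2 = 2*U + 2*a)
(f(-4, 5/(-5) + 2/4) + P)*42 = ((2*(-4) + 2*(5/(-5) + 2/4)) + 2*√3)*42 = ((-8 + 2*(5*(-⅕) + 2*(¼))) + 2*√3)*42 = ((-8 + 2*(-1 + ½)) + 2*√3)*42 = ((-8 + 2*(-½)) + 2*√3)*42 = ((-8 - 1) + 2*√3)*42 = (-9 + 2*√3)*42 = -378 + 84*√3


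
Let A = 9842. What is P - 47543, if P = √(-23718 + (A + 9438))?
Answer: -47543 + I*√4438 ≈ -47543.0 + 66.618*I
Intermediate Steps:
P = I*√4438 (P = √(-23718 + (9842 + 9438)) = √(-23718 + 19280) = √(-4438) = I*√4438 ≈ 66.618*I)
P - 47543 = I*√4438 - 47543 = -47543 + I*√4438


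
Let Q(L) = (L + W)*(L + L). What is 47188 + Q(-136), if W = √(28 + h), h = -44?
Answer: 84180 - 1088*I ≈ 84180.0 - 1088.0*I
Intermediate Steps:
W = 4*I (W = √(28 - 44) = √(-16) = 4*I ≈ 4.0*I)
Q(L) = 2*L*(L + 4*I) (Q(L) = (L + 4*I)*(L + L) = (L + 4*I)*(2*L) = 2*L*(L + 4*I))
47188 + Q(-136) = 47188 + 2*(-136)*(-136 + 4*I) = 47188 + (36992 - 1088*I) = 84180 - 1088*I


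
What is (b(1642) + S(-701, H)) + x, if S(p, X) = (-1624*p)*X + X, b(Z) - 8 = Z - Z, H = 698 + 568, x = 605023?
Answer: 1441851081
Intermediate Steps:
H = 1266
b(Z) = 8 (b(Z) = 8 + (Z - Z) = 8 + 0 = 8)
S(p, X) = X - 1624*X*p (S(p, X) = -1624*X*p + X = X - 1624*X*p)
(b(1642) + S(-701, H)) + x = (8 + 1266*(1 - 1624*(-701))) + 605023 = (8 + 1266*(1 + 1138424)) + 605023 = (8 + 1266*1138425) + 605023 = (8 + 1441246050) + 605023 = 1441246058 + 605023 = 1441851081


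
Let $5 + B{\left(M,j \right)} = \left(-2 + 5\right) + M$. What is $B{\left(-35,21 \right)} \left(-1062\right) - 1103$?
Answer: $38191$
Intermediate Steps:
$B{\left(M,j \right)} = -2 + M$ ($B{\left(M,j \right)} = -5 + \left(\left(-2 + 5\right) + M\right) = -5 + \left(3 + M\right) = -2 + M$)
$B{\left(-35,21 \right)} \left(-1062\right) - 1103 = \left(-2 - 35\right) \left(-1062\right) - 1103 = \left(-37\right) \left(-1062\right) - 1103 = 39294 - 1103 = 38191$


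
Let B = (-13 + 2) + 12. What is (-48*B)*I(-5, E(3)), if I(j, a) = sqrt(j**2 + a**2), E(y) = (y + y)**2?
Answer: -48*sqrt(1321) ≈ -1744.6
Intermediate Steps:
B = 1 (B = -11 + 12 = 1)
E(y) = 4*y**2 (E(y) = (2*y)**2 = 4*y**2)
I(j, a) = sqrt(a**2 + j**2)
(-48*B)*I(-5, E(3)) = (-48*1)*sqrt((4*3**2)**2 + (-5)**2) = -48*sqrt((4*9)**2 + 25) = -48*sqrt(36**2 + 25) = -48*sqrt(1296 + 25) = -48*sqrt(1321)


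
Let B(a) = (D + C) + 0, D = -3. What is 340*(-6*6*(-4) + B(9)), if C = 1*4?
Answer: 49300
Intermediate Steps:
C = 4
B(a) = 1 (B(a) = (-3 + 4) + 0 = 1 + 0 = 1)
340*(-6*6*(-4) + B(9)) = 340*(-6*6*(-4) + 1) = 340*(-36*(-4) + 1) = 340*(144 + 1) = 340*145 = 49300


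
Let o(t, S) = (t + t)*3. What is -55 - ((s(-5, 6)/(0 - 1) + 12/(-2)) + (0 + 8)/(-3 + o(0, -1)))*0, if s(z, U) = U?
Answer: -55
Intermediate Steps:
o(t, S) = 6*t (o(t, S) = (2*t)*3 = 6*t)
-55 - ((s(-5, 6)/(0 - 1) + 12/(-2)) + (0 + 8)/(-3 + o(0, -1)))*0 = -55 - ((6/(0 - 1) + 12/(-2)) + (0 + 8)/(-3 + 6*0))*0 = -55 - ((6/(-1) + 12*(-1/2)) + 8/(-3 + 0))*0 = -55 - ((6*(-1) - 6) + 8/(-3))*0 = -55 - ((-6 - 6) + 8*(-1/3))*0 = -55 - (-12 - 8/3)*0 = -55 - (-44)*0/3 = -55 - 1*0 = -55 + 0 = -55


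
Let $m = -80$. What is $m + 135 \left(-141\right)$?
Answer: $-19115$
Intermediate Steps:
$m + 135 \left(-141\right) = -80 + 135 \left(-141\right) = -80 - 19035 = -19115$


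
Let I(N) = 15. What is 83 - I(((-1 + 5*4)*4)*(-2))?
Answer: 68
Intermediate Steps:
83 - I(((-1 + 5*4)*4)*(-2)) = 83 - 1*15 = 83 - 15 = 68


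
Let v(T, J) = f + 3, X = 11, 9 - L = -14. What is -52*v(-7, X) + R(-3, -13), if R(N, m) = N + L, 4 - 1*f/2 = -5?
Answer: -1072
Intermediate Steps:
f = 18 (f = 8 - 2*(-5) = 8 + 10 = 18)
L = 23 (L = 9 - 1*(-14) = 9 + 14 = 23)
v(T, J) = 21 (v(T, J) = 18 + 3 = 21)
R(N, m) = 23 + N (R(N, m) = N + 23 = 23 + N)
-52*v(-7, X) + R(-3, -13) = -52*21 + (23 - 3) = -1092 + 20 = -1072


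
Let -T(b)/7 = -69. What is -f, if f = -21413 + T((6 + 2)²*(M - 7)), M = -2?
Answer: 20930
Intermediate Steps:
T(b) = 483 (T(b) = -7*(-69) = 483)
f = -20930 (f = -21413 + 483 = -20930)
-f = -1*(-20930) = 20930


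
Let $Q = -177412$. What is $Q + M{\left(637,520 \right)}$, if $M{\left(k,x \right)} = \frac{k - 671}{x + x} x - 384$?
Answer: $-177813$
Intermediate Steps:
$M{\left(k,x \right)} = - \frac{1439}{2} + \frac{k}{2}$ ($M{\left(k,x \right)} = \frac{-671 + k}{2 x} x - 384 = \left(- \frac{671}{2} + \frac{k}{2}\right) - 384 = - \frac{1439}{2} + \frac{k}{2}$)
$Q + M{\left(637,520 \right)} = -177412 + \left(- \frac{1439}{2} + \frac{1}{2} \cdot 637\right) = -177412 + \left(- \frac{1439}{2} + \frac{637}{2}\right) = -177412 - 401 = -177813$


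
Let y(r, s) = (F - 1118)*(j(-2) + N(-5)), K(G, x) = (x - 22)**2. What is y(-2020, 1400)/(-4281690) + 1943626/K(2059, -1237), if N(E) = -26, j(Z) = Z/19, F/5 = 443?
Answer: 79490268871966/64474841935455 ≈ 1.2329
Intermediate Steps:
F = 2215 (F = 5*443 = 2215)
j(Z) = Z/19 (j(Z) = Z*(1/19) = Z/19)
K(G, x) = (-22 + x)**2
y(r, s) = -544112/19 (y(r, s) = (2215 - 1118)*((1/19)*(-2) - 26) = 1097*(-2/19 - 26) = 1097*(-496/19) = -544112/19)
y(-2020, 1400)/(-4281690) + 1943626/K(2059, -1237) = -544112/19/(-4281690) + 1943626/((-22 - 1237)**2) = -544112/19*(-1/4281690) + 1943626/((-1259)**2) = 272056/40676055 + 1943626/1585081 = 79490268871966/64474841935455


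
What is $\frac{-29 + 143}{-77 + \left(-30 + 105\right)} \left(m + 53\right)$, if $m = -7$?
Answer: $-2622$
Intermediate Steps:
$\frac{-29 + 143}{-77 + \left(-30 + 105\right)} \left(m + 53\right) = \frac{-29 + 143}{-77 + \left(-30 + 105\right)} \left(-7 + 53\right) = \frac{114}{-77 + 75} \cdot 46 = \frac{114}{-2} \cdot 46 = 114 \left(- \frac{1}{2}\right) 46 = \left(-57\right) 46 = -2622$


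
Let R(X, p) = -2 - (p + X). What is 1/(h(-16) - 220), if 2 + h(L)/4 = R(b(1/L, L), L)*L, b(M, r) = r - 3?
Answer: -1/2340 ≈ -0.00042735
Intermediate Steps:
b(M, r) = -3 + r
R(X, p) = -2 - X - p (R(X, p) = -2 - (X + p) = -2 + (-X - p) = -2 - X - p)
h(L) = -8 + 4*L*(1 - 2*L) (h(L) = -8 + 4*((-2 - (-3 + L) - L)*L) = -8 + 4*((-2 + (3 - L) - L)*L) = -8 + 4*((1 - 2*L)*L) = -8 + 4*(L*(1 - 2*L)) = -8 + 4*L*(1 - 2*L))
1/(h(-16) - 220) = 1/((-8 - 8*(-16)² + 4*(-16)) - 220) = 1/((-8 - 8*256 - 64) - 220) = 1/((-8 - 2048 - 64) - 220) = 1/(-2120 - 220) = 1/(-2340) = -1/2340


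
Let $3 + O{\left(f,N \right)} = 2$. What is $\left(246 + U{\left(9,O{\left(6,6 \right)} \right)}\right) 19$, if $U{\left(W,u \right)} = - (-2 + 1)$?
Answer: $4693$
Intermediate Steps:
$O{\left(f,N \right)} = -1$ ($O{\left(f,N \right)} = -3 + 2 = -1$)
$U{\left(W,u \right)} = 1$ ($U{\left(W,u \right)} = \left(-1\right) \left(-1\right) = 1$)
$\left(246 + U{\left(9,O{\left(6,6 \right)} \right)}\right) 19 = \left(246 + 1\right) 19 = 247 \cdot 19 = 4693$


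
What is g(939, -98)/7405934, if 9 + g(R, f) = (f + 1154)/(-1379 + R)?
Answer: -3/1948930 ≈ -1.5393e-6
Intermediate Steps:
g(R, f) = -9 + (1154 + f)/(-1379 + R) (g(R, f) = -9 + (f + 1154)/(-1379 + R) = -9 + (1154 + f)/(-1379 + R))
g(939, -98)/7405934 = ((13565 - 98 - 9*939)/(-1379 + 939))/7405934 = ((13565 - 98 - 8451)/(-440))*(1/7405934) = -1/440*5016*(1/7405934) = -57/5*1/7405934 = -3/1948930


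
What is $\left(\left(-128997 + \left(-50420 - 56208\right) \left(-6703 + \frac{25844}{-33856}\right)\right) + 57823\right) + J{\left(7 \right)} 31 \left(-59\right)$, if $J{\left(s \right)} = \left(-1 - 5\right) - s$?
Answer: $\frac{65758056303}{92} \approx 7.1476 \cdot 10^{8}$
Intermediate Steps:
$J{\left(s \right)} = -6 - s$
$\left(\left(-128997 + \left(-50420 - 56208\right) \left(-6703 + \frac{25844}{-33856}\right)\right) + 57823\right) + J{\left(7 \right)} 31 \left(-59\right) = \left(\left(-128997 + \left(-50420 - 56208\right) \left(-6703 + \frac{25844}{-33856}\right)\right) + 57823\right) + \left(-6 - 7\right) 31 \left(-59\right) = \left(\left(-128997 - 106628 \left(-6703 + 25844 \left(- \frac{1}{33856}\right)\right)\right) + 57823\right) + \left(-6 - 7\right) 31 \left(-59\right) = \left(\left(-128997 - 106628 \left(-6703 - \frac{6461}{8464}\right)\right) + 57823\right) + \left(-13\right) 31 \left(-59\right) = \left(\left(-128997 - - \frac{65762416827}{92}\right) + 57823\right) - -23777 = \left(\left(-128997 + \frac{65762416827}{92}\right) + 57823\right) + 23777 = \left(\frac{65750549103}{92} + 57823\right) + 23777 = \frac{65755868819}{92} + 23777 = \frac{65758056303}{92}$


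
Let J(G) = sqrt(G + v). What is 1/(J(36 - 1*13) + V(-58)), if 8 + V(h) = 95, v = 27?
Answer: 87/7519 - 5*sqrt(2)/7519 ≈ 0.010630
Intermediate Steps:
V(h) = 87 (V(h) = -8 + 95 = 87)
J(G) = sqrt(27 + G) (J(G) = sqrt(G + 27) = sqrt(27 + G))
1/(J(36 - 1*13) + V(-58)) = 1/(sqrt(27 + (36 - 1*13)) + 87) = 1/(sqrt(27 + (36 - 13)) + 87) = 1/(sqrt(27 + 23) + 87) = 1/(sqrt(50) + 87) = 1/(5*sqrt(2) + 87) = 1/(87 + 5*sqrt(2))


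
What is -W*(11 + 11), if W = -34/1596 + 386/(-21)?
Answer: 53845/133 ≈ 404.85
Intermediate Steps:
W = -4895/266 (W = -34*1/1596 + 386*(-1/21) = -17/798 - 386/21 = -4895/266 ≈ -18.402)
-W*(11 + 11) = -(-4895)*(11 + 11)/266 = -(-4895)*22/266 = -1*(-53845/133) = 53845/133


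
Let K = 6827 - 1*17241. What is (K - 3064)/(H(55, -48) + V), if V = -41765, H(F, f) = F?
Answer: 6739/20855 ≈ 0.32314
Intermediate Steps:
K = -10414 (K = 6827 - 17241 = -10414)
(K - 3064)/(H(55, -48) + V) = (-10414 - 3064)/(55 - 41765) = -13478/(-41710) = -13478*(-1/41710) = 6739/20855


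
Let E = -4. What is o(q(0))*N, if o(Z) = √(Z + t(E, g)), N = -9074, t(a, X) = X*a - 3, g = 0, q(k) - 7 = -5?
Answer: -9074*I ≈ -9074.0*I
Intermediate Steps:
q(k) = 2 (q(k) = 7 - 5 = 2)
t(a, X) = -3 + X*a
o(Z) = √(-3 + Z) (o(Z) = √(Z + (-3 + 0*(-4))) = √(Z + (-3 + 0)) = √(Z - 3) = √(-3 + Z))
o(q(0))*N = √(-3 + 2)*(-9074) = √(-1)*(-9074) = I*(-9074) = -9074*I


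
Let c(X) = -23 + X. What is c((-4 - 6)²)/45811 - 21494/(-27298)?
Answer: 493381790/625274339 ≈ 0.78906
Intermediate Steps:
c((-4 - 6)²)/45811 - 21494/(-27298) = (-23 + (-4 - 6)²)/45811 - 21494/(-27298) = (-23 + (-10)²)*(1/45811) - 21494*(-1/27298) = (-23 + 100)*(1/45811) + 10747/13649 = 77*(1/45811) + 10747/13649 = 77/45811 + 10747/13649 = 493381790/625274339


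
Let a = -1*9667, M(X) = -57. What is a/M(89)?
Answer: 9667/57 ≈ 169.60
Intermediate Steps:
a = -9667
a/M(89) = -9667/(-57) = -9667*(-1/57) = 9667/57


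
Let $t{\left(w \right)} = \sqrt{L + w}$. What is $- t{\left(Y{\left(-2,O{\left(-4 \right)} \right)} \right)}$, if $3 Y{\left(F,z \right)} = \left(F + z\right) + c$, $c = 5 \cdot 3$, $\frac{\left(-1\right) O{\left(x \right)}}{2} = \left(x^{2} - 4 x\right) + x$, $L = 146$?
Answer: $- \frac{\sqrt{1185}}{3} \approx -11.475$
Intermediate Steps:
$O{\left(x \right)} = - 2 x^{2} + 6 x$ ($O{\left(x \right)} = - 2 \left(\left(x^{2} - 4 x\right) + x\right) = - 2 \left(x^{2} - 3 x\right) = - 2 x^{2} + 6 x$)
$c = 15$
$Y{\left(F,z \right)} = 5 + \frac{F}{3} + \frac{z}{3}$ ($Y{\left(F,z \right)} = \frac{\left(F + z\right) + 15}{3} = \frac{15 + F + z}{3} = 5 + \frac{F}{3} + \frac{z}{3}$)
$t{\left(w \right)} = \sqrt{146 + w}$
$- t{\left(Y{\left(-2,O{\left(-4 \right)} \right)} \right)} = - \sqrt{146 + \left(5 + \frac{1}{3} \left(-2\right) + \frac{2 \left(-4\right) \left(3 - -4\right)}{3}\right)} = - \sqrt{146 + \left(5 - \frac{2}{3} + \frac{2 \left(-4\right) \left(3 + 4\right)}{3}\right)} = - \sqrt{146 + \left(5 - \frac{2}{3} + \frac{2 \left(-4\right) 7}{3}\right)} = - \sqrt{146 + \left(5 - \frac{2}{3} + \frac{1}{3} \left(-56\right)\right)} = - \sqrt{146 - \frac{43}{3}} = - \sqrt{\frac{395}{3}} = - \frac{\sqrt{1185}}{3}$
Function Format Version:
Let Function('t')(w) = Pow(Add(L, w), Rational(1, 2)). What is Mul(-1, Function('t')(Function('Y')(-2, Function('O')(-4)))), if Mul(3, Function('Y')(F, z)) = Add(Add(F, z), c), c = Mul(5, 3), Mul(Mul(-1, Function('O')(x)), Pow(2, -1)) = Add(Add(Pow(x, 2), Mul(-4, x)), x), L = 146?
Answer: Mul(Rational(-1, 3), Pow(1185, Rational(1, 2))) ≈ -11.475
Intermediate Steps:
Function('O')(x) = Add(Mul(-2, Pow(x, 2)), Mul(6, x)) (Function('O')(x) = Mul(-2, Add(Add(Pow(x, 2), Mul(-4, x)), x)) = Mul(-2, Add(Pow(x, 2), Mul(-3, x))) = Add(Mul(-2, Pow(x, 2)), Mul(6, x)))
c = 15
Function('Y')(F, z) = Add(5, Mul(Rational(1, 3), F), Mul(Rational(1, 3), z)) (Function('Y')(F, z) = Mul(Rational(1, 3), Add(Add(F, z), 15)) = Mul(Rational(1, 3), Add(15, F, z)) = Add(5, Mul(Rational(1, 3), F), Mul(Rational(1, 3), z)))
Function('t')(w) = Pow(Add(146, w), Rational(1, 2))
Mul(-1, Function('t')(Function('Y')(-2, Function('O')(-4)))) = Mul(-1, Pow(Add(146, Add(5, Mul(Rational(1, 3), -2), Mul(Rational(1, 3), Mul(2, -4, Add(3, Mul(-1, -4)))))), Rational(1, 2))) = Mul(-1, Pow(Add(146, Add(5, Rational(-2, 3), Mul(Rational(1, 3), Mul(2, -4, Add(3, 4))))), Rational(1, 2))) = Mul(-1, Pow(Add(146, Add(5, Rational(-2, 3), Mul(Rational(1, 3), Mul(2, -4, 7)))), Rational(1, 2))) = Mul(-1, Pow(Add(146, Add(5, Rational(-2, 3), Mul(Rational(1, 3), -56))), Rational(1, 2))) = Mul(-1, Pow(Add(146, Add(5, Rational(-2, 3), Rational(-56, 3))), Rational(1, 2))) = Mul(-1, Pow(Add(146, Rational(-43, 3)), Rational(1, 2))) = Mul(-1, Pow(Rational(395, 3), Rational(1, 2))) = Mul(-1, Mul(Rational(1, 3), Pow(1185, Rational(1, 2)))) = Mul(Rational(-1, 3), Pow(1185, Rational(1, 2)))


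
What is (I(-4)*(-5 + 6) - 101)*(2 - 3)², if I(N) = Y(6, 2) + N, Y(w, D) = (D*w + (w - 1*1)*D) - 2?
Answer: -85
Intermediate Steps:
Y(w, D) = -2 + D*w + D*(-1 + w) (Y(w, D) = (D*w + (w - 1)*D) - 2 = (D*w + (-1 + w)*D) - 2 = (D*w + D*(-1 + w)) - 2 = -2 + D*w + D*(-1 + w))
I(N) = 20 + N (I(N) = (-2 - 1*2 + 2*2*6) + N = (-2 - 2 + 24) + N = 20 + N)
(I(-4)*(-5 + 6) - 101)*(2 - 3)² = ((20 - 4)*(-5 + 6) - 101)*(2 - 3)² = (16*1 - 101)*(-1)² = (16 - 101)*1 = -85*1 = -85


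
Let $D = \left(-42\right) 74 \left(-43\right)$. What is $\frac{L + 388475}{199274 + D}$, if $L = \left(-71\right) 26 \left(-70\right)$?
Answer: $\frac{517695}{332918} \approx 1.555$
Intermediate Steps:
$D = 133644$ ($D = \left(-3108\right) \left(-43\right) = 133644$)
$L = 129220$ ($L = \left(-1846\right) \left(-70\right) = 129220$)
$\frac{L + 388475}{199274 + D} = \frac{129220 + 388475}{199274 + 133644} = \frac{517695}{332918}$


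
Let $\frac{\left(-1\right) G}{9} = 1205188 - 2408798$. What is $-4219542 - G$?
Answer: $-15052032$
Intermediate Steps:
$G = 10832490$ ($G = - 9 \left(1205188 - 2408798\right) = \left(-9\right) \left(-1203610\right) = 10832490$)
$-4219542 - G = -4219542 - 10832490 = -15052032$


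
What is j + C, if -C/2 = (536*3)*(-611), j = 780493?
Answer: 2745469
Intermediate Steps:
C = 1964976 (C = -2*536*3*(-611) = -3216*(-611) = -2*(-982488) = 1964976)
j + C = 780493 + 1964976 = 2745469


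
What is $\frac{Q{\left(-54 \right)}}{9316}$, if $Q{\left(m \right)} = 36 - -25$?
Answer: $\frac{61}{9316} \approx 0.0065479$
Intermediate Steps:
$Q{\left(m \right)} = 61$ ($Q{\left(m \right)} = 36 + 25 = 61$)
$\frac{Q{\left(-54 \right)}}{9316} = \frac{61}{9316}$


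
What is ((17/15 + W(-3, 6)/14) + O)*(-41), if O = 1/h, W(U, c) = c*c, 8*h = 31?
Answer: -528859/3255 ≈ -162.48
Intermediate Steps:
h = 31/8 (h = (⅛)*31 = 31/8 ≈ 3.8750)
W(U, c) = c²
O = 8/31 (O = 1/(31/8) = 8/31 ≈ 0.25806)
((17/15 + W(-3, 6)/14) + O)*(-41) = ((17/15 + 6²/14) + 8/31)*(-41) = ((17*(1/15) + 36*(1/14)) + 8/31)*(-41) = ((17/15 + 18/7) + 8/31)*(-41) = (389/105 + 8/31)*(-41) = (12899/3255)*(-41) = -528859/3255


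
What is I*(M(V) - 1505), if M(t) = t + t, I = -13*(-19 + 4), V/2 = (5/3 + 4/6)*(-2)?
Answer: -297115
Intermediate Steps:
V = -28/3 (V = 2*((5/3 + 4/6)*(-2)) = 2*((5*(⅓) + 4*(⅙))*(-2)) = 2*((5/3 + ⅔)*(-2)) = 2*((7/3)*(-2)) = 2*(-14/3) = -28/3 ≈ -9.3333)
I = 195 (I = -13*(-15) = 195)
M(t) = 2*t
I*(M(V) - 1505) = 195*(2*(-28/3) - 1505) = 195*(-56/3 - 1505) = 195*(-4571/3) = -297115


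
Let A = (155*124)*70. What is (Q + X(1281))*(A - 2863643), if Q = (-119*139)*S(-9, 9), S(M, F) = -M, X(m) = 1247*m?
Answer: -2199232678734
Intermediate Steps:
A = 1345400 (A = 19220*70 = 1345400)
Q = -148869 (Q = (-119*139)*(-1*(-9)) = -16541*9 = -148869)
(Q + X(1281))*(A - 2863643) = (-148869 + 1247*1281)*(1345400 - 2863643) = (-148869 + 1597407)*(-1518243) = 1448538*(-1518243) = -2199232678734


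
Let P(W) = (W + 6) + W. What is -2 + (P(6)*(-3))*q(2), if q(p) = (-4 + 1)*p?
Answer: 322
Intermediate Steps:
q(p) = -3*p
P(W) = 6 + 2*W (P(W) = (6 + W) + W = 6 + 2*W)
-2 + (P(6)*(-3))*q(2) = -2 + ((6 + 2*6)*(-3))*(-3*2) = -2 + ((6 + 12)*(-3))*(-6) = -2 + (18*(-3))*(-6) = -2 - 54*(-6) = -2 + 324 = 322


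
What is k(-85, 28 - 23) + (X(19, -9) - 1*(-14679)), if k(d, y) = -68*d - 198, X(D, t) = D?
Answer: 20280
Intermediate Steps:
k(d, y) = -198 - 68*d
k(-85, 28 - 23) + (X(19, -9) - 1*(-14679)) = (-198 - 68*(-85)) + (19 - 1*(-14679)) = (-198 + 5780) + (19 + 14679) = 5582 + 14698 = 20280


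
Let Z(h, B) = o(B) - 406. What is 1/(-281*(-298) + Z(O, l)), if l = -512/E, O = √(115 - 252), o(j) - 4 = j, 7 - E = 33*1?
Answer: 13/1083624 ≈ 1.1997e-5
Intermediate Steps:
E = -26 (E = 7 - 33 = -26)
o(j) = 4 + j
O = I*√137 (O = √(-137) = I*√137 ≈ 11.705*I)
l = 256/13 (l = -512/(-26) = -512*(-1/26) = 256/13 ≈ 19.692)
Z(h, B) = -402 + B (Z(h, B) = (4 + B) - 406 = -402 + B)
1/(-281*(-298) + Z(O, l)) = 1/(-281*(-298) + (-402 + 256/13)) = 1/(83738 - 4970/13) = 1/(1083624/13) = 13/1083624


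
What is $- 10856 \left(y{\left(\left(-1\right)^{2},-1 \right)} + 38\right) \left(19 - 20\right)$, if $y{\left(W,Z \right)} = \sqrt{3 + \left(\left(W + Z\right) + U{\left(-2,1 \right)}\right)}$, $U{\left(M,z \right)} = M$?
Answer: $423384$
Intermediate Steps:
$y{\left(W,Z \right)} = \sqrt{1 + W + Z}$ ($y{\left(W,Z \right)} = \sqrt{3 - \left(2 - W - Z\right)} = \sqrt{3 + \left(-2 + W + Z\right)} = \sqrt{1 + W + Z}$)
$- 10856 \left(y{\left(\left(-1\right)^{2},-1 \right)} + 38\right) \left(19 - 20\right) = - 10856 \left(\sqrt{1 + \left(-1\right)^{2} - 1} + 38\right) \left(19 - 20\right) = - 10856 \left(\sqrt{1 + 1 - 1} + 38\right) \left(-1\right) = - 10856 \left(\sqrt{1} + 38\right) \left(-1\right) = - 10856 \left(1 + 38\right) \left(-1\right) = - 10856 \cdot 39 \left(-1\right) = \left(-10856\right) \left(-39\right) = 423384$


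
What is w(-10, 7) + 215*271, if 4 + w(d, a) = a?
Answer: 58268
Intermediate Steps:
w(d, a) = -4 + a
w(-10, 7) + 215*271 = (-4 + 7) + 215*271 = 3 + 58265 = 58268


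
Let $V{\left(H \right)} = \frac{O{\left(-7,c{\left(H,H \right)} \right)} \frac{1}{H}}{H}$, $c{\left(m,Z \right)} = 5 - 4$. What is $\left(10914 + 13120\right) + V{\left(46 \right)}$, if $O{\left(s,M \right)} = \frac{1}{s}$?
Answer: $\frac{355991607}{14812} \approx 24034.0$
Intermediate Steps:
$c{\left(m,Z \right)} = 1$ ($c{\left(m,Z \right)} = 5 - 4 = 1$)
$V{\left(H \right)} = - \frac{1}{7 H^{2}}$ ($V{\left(H \right)} = \frac{\frac{1}{-7} \frac{1}{H}}{H} = \frac{\left(- \frac{1}{7}\right) \frac{1}{H}}{H} = - \frac{1}{7 H^{2}}$)
$\left(10914 + 13120\right) + V{\left(46 \right)} = \left(10914 + 13120\right) - \frac{1}{7 \cdot 2116} = 24034 - \frac{1}{14812} = \frac{355991607}{14812}$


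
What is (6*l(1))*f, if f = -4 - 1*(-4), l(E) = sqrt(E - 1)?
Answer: 0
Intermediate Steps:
l(E) = sqrt(-1 + E)
f = 0 (f = -4 + 4 = 0)
(6*l(1))*f = (6*sqrt(-1 + 1))*0 = (6*sqrt(0))*0 = (6*0)*0 = 0*0 = 0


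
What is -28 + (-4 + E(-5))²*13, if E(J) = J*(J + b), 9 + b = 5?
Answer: 21825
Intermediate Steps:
b = -4 (b = -9 + 5 = -4)
E(J) = J*(-4 + J) (E(J) = J*(J - 4) = J*(-4 + J))
-28 + (-4 + E(-5))²*13 = -28 + (-4 - 5*(-4 - 5))²*13 = -28 + (-4 - 5*(-9))²*13 = -28 + (-4 + 45)²*13 = -28 + 41²*13 = -28 + 1681*13 = -28 + 21853 = 21825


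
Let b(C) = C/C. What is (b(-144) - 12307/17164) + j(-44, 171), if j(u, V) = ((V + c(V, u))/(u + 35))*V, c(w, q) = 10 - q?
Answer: -73371243/17164 ≈ -4274.7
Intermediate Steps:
b(C) = 1
j(u, V) = V*(10 + V - u)/(35 + u) (j(u, V) = ((V + (10 - u))/(u + 35))*V = ((10 + V - u)/(35 + u))*V = V*(10 + V - u)/(35 + u))
(b(-144) - 12307/17164) + j(-44, 171) = (1 - 12307/17164) + 171*(10 + 171 - 1*(-44))/(35 - 44) = (1 - 12307*1/17164) + 171*(10 + 171 + 44)/(-9) = (1 - 12307/17164) + 171*(-1/9)*225 = 4857/17164 - 4275 = -73371243/17164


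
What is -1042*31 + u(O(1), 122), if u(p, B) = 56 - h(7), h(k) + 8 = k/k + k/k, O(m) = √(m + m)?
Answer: -32240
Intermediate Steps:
O(m) = √2*√m (O(m) = √(2*m) = √2*√m)
h(k) = -6 (h(k) = -8 + (k/k + k/k) = -8 + (1 + 1) = -8 + 2 = -6)
u(p, B) = 62 (u(p, B) = 56 - 1*(-6) = 56 + 6 = 62)
-1042*31 + u(O(1), 122) = -1042*31 + 62 = -32302 + 62 = -32240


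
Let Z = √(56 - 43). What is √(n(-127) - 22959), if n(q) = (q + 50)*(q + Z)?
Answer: √(-13180 - 77*√13) ≈ 116.01*I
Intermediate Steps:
Z = √13 ≈ 3.6056
n(q) = (50 + q)*(q + √13) (n(q) = (q + 50)*(q + √13) = (50 + q)*(q + √13))
√(n(-127) - 22959) = √(((-127)² + 50*(-127) + 50*√13 - 127*√13) - 22959) = √((16129 - 6350 + 50*√13 - 127*√13) - 22959) = √((9779 - 77*√13) - 22959) = √(-13180 - 77*√13)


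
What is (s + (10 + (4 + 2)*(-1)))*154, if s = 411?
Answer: 63910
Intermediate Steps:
(s + (10 + (4 + 2)*(-1)))*154 = (411 + (10 + (4 + 2)*(-1)))*154 = (411 + (10 + 6*(-1)))*154 = (411 + (10 - 6))*154 = (411 + 4)*154 = 415*154 = 63910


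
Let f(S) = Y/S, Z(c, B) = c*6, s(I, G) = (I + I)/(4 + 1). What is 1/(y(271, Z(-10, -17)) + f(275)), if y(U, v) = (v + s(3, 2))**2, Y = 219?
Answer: 55/190203 ≈ 0.00028916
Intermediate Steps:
s(I, G) = 2*I/5 (s(I, G) = (2*I)/5 = (2*I)*(1/5) = 2*I/5)
Z(c, B) = 6*c
y(U, v) = (6/5 + v)**2 (y(U, v) = (v + (2/5)*3)**2 = (v + 6/5)**2 = (6/5 + v)**2)
f(S) = 219/S
1/(y(271, Z(-10, -17)) + f(275)) = 1/((6 + 5*(6*(-10)))**2/25 + 219/275) = 1/((6 + 5*(-60))**2/25 + 219*(1/275)) = 1/((6 - 300)**2/25 + 219/275) = 1/((1/25)*(-294)**2 + 219/275) = 1/((1/25)*86436 + 219/275) = 1/(86436/25 + 219/275) = 1/(190203/55) = 55/190203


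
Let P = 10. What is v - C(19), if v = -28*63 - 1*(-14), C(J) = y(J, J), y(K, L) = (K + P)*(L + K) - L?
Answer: -2833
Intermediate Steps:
y(K, L) = -L + (10 + K)*(K + L) (y(K, L) = (K + 10)*(L + K) - L = (10 + K)*(K + L) - L = -L + (10 + K)*(K + L))
C(J) = 2*J² + 19*J (C(J) = J² + 9*J + 10*J + J*J = J² + 9*J + 10*J + J² = 2*J² + 19*J)
v = -1750 (v = -1764 + 14 = -1750)
v - C(19) = -1750 - 19*(19 + 2*19) = -1750 - 19*(19 + 38) = -1750 - 19*57 = -1750 - 1*1083 = -1750 - 1083 = -2833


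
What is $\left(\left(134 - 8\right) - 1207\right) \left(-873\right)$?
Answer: $943713$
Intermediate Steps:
$\left(\left(134 - 8\right) - 1207\right) \left(-873\right) = \left(126 - 1207\right) \left(-873\right) = \left(-1081\right) \left(-873\right) = 943713$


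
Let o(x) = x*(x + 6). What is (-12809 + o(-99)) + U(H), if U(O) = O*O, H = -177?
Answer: 27727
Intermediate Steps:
U(O) = O**2
o(x) = x*(6 + x)
(-12809 + o(-99)) + U(H) = (-12809 - 99*(6 - 99)) + (-177)**2 = (-12809 - 99*(-93)) + 31329 = (-12809 + 9207) + 31329 = -3602 + 31329 = 27727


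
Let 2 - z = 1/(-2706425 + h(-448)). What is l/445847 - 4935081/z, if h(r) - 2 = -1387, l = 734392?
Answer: -1985988718072627746/804846125329 ≈ -2.4675e+6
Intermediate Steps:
h(r) = -1385 (h(r) = 2 - 1387 = -1385)
z = 5415621/2707810 (z = 2 - 1/(-2706425 - 1385) = 2 - 1/(-2707810) = 2 - 1*(-1/2707810) = 2 + 1/2707810 = 5415621/2707810 ≈ 2.0000)
l/445847 - 4935081/z = 734392/445847 - 4935081/5415621/2707810 = 734392*(1/445847) - 4935081*2707810/5415621 = 734392/445847 - 4454420560870/1805207 = -1985988718072627746/804846125329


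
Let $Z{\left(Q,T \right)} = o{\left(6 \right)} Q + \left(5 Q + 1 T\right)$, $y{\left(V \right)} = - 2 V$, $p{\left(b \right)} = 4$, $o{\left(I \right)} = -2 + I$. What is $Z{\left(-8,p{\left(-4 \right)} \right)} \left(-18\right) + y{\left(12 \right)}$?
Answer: $1200$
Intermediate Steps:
$Z{\left(Q,T \right)} = T + 9 Q$ ($Z{\left(Q,T \right)} = \left(-2 + 6\right) Q + \left(5 Q + 1 T\right) = 4 Q + \left(5 Q + T\right) = 4 Q + \left(T + 5 Q\right) = T + 9 Q$)
$Z{\left(-8,p{\left(-4 \right)} \right)} \left(-18\right) + y{\left(12 \right)} = \left(4 + 9 \left(-8\right)\right) \left(-18\right) - 24 = \left(4 - 72\right) \left(-18\right) - 24 = \left(-68\right) \left(-18\right) - 24 = 1224 - 24 = 1200$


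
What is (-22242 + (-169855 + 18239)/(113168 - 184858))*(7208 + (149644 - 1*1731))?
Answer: -123660705540522/35845 ≈ -3.4499e+9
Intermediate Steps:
(-22242 + (-169855 + 18239)/(113168 - 184858))*(7208 + (149644 - 1*1731)) = (-22242 - 151616/(-71690))*(7208 + (149644 - 1731)) = (-22242 - 151616*(-1/71690))*(7208 + 147913) = (-22242 + 75808/35845)*155121 = -797188682/35845*155121 = -123660705540522/35845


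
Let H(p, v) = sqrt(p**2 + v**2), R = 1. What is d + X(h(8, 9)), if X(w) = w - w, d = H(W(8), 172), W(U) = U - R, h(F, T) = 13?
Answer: sqrt(29633) ≈ 172.14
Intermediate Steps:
W(U) = -1 + U (W(U) = U - 1*1 = U - 1 = -1 + U)
d = sqrt(29633) (d = sqrt((-1 + 8)**2 + 172**2) = sqrt(7**2 + 29584) = sqrt(49 + 29584) = sqrt(29633) ≈ 172.14)
X(w) = 0
d + X(h(8, 9)) = sqrt(29633) + 0 = sqrt(29633)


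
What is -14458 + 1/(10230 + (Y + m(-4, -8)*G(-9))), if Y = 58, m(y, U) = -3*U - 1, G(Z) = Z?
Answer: -145751097/10081 ≈ -14458.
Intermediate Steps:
m(y, U) = -1 - 3*U
-14458 + 1/(10230 + (Y + m(-4, -8)*G(-9))) = -14458 + 1/(10230 + (58 + (-1 - 3*(-8))*(-9))) = -14458 + 1/(10230 + (58 + (-1 + 24)*(-9))) = -14458 + 1/(10230 + (58 + 23*(-9))) = -14458 + 1/(10230 + (58 - 207)) = -14458 + 1/(10230 - 149) = -14458 + 1/10081 = -145751097/10081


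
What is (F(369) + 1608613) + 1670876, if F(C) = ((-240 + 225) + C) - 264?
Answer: 3279579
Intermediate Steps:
F(C) = -279 + C (F(C) = (-15 + C) - 264 = -279 + C)
(F(369) + 1608613) + 1670876 = ((-279 + 369) + 1608613) + 1670876 = (90 + 1608613) + 1670876 = 1608703 + 1670876 = 3279579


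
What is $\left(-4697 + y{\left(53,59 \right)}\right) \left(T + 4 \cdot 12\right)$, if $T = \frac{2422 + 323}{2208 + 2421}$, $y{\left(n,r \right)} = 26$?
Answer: $- \frac{350226909}{1543} \approx -2.2698 \cdot 10^{5}$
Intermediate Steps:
$T = \frac{915}{1543}$ ($T = \frac{2745}{4629} = 2745 \cdot \frac{1}{4629} = \frac{915}{1543} \approx 0.593$)
$\left(-4697 + y{\left(53,59 \right)}\right) \left(T + 4 \cdot 12\right) = \left(-4697 + 26\right) \left(\frac{915}{1543} + 4 \cdot 12\right) = - 4671 \left(\frac{915}{1543} + 48\right) = \left(-4671\right) \frac{74979}{1543} = - \frac{350226909}{1543}$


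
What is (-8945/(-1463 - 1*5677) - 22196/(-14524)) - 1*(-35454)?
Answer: 183845820703/5185068 ≈ 35457.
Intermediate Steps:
(-8945/(-1463 - 1*5677) - 22196/(-14524)) - 1*(-35454) = (-8945/(-1463 - 5677) - 22196*(-1/14524)) + 35454 = (-8945/(-7140) + 5549/3631) + 35454 = (-8945*(-1/7140) + 5549/3631) + 35454 = (1789/1428 + 5549/3631) + 35454 = 14419831/5185068 + 35454 = 183845820703/5185068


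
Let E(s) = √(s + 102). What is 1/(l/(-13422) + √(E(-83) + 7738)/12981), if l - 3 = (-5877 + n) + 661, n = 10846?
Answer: 1/(-5633/13422 + √(7738 + √19)/12981) ≈ -2.4219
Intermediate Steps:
E(s) = √(102 + s)
l = 5633 (l = 3 + ((-5877 + 10846) + 661) = 3 + (4969 + 661) = 3 + 5630 = 5633)
1/(l/(-13422) + √(E(-83) + 7738)/12981) = 1/(5633/(-13422) + √(√(102 - 83) + 7738)/12981) = 1/(5633*(-1/13422) + √(√19 + 7738)*(1/12981)) = 1/(-5633/13422 + √(7738 + √19)*(1/12981)) = 1/(-5633/13422 + √(7738 + √19)/12981)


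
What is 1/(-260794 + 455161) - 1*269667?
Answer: -52414365788/194367 ≈ -2.6967e+5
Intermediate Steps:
1/(-260794 + 455161) - 1*269667 = 1/194367 - 269667 = -52414365788/194367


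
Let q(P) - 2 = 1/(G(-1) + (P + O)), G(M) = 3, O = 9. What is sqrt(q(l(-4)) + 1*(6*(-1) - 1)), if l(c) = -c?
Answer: I*sqrt(79)/4 ≈ 2.222*I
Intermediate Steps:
q(P) = 2 + 1/(12 + P) (q(P) = 2 + 1/(3 + (P + 9)) = 2 + 1/(3 + (9 + P)) = 2 + 1/(12 + P))
sqrt(q(l(-4)) + 1*(6*(-1) - 1)) = sqrt((25 + 2*(-1*(-4)))/(12 - 1*(-4)) + 1*(6*(-1) - 1)) = sqrt((25 + 2*4)/(12 + 4) + 1*(-6 - 1)) = sqrt((25 + 8)/16 + 1*(-7)) = sqrt((1/16)*33 - 7) = sqrt(33/16 - 7) = sqrt(-79/16) = I*sqrt(79)/4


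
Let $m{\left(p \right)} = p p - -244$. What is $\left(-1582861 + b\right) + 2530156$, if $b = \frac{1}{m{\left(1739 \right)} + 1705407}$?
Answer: $\frac{4480489366741}{4729772} \approx 9.473 \cdot 10^{5}$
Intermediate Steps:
$m{\left(p \right)} = 244 + p^{2}$ ($m{\left(p \right)} = p^{2} + 244 = 244 + p^{2}$)
$b = \frac{1}{4729772}$ ($b = \frac{1}{\left(244 + 1739^{2}\right) + 1705407} = \frac{1}{\left(244 + 3024121\right) + 1705407} = \frac{1}{3024365 + 1705407} = \frac{1}{4729772} \approx 2.1143 \cdot 10^{-7}$)
$\left(-1582861 + b\right) + 2530156 = \left(-1582861 + \frac{1}{4729772}\right) + 2530156 = - \frac{7486571637691}{4729772} + 2530156 = \frac{4480489366741}{4729772}$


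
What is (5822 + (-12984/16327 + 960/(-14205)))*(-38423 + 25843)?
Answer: -1132256561466360/15461669 ≈ -7.3230e+7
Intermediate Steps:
(5822 + (-12984/16327 + 960/(-14205)))*(-38423 + 25843) = (5822 + (-12984*1/16327 + 960*(-1/14205)))*(-12580) = (5822 + (-12984/16327 - 64/947))*(-12580) = (5822 - 13340776/15461669)*(-12580) = (90004496142/15461669)*(-12580) = -1132256561466360/15461669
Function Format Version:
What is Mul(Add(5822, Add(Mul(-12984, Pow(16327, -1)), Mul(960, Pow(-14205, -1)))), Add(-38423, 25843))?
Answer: Rational(-1132256561466360, 15461669) ≈ -7.3230e+7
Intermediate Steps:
Mul(Add(5822, Add(Mul(-12984, Pow(16327, -1)), Mul(960, Pow(-14205, -1)))), Add(-38423, 25843)) = Mul(Add(5822, Add(Mul(-12984, Rational(1, 16327)), Mul(960, Rational(-1, 14205)))), -12580) = Mul(Add(5822, Add(Rational(-12984, 16327), Rational(-64, 947))), -12580) = Mul(Add(5822, Rational(-13340776, 15461669)), -12580) = Mul(Rational(90004496142, 15461669), -12580) = Rational(-1132256561466360, 15461669)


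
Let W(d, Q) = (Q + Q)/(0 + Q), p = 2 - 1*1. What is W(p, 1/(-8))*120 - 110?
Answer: 130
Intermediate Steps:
p = 1 (p = 2 - 1 = 1)
W(d, Q) = 2 (W(d, Q) = (2*Q)/Q = 2)
W(p, 1/(-8))*120 - 110 = 2*120 - 110 = 240 - 110 = 130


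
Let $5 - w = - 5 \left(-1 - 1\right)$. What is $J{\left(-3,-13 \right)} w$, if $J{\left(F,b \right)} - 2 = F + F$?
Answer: $20$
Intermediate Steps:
$w = -5$ ($w = 5 - - 5 \left(-1 - 1\right) = 5 - \left(-5\right) \left(-2\right) = 5 - 10 = -5$)
$J{\left(F,b \right)} = 2 + 2 F$ ($J{\left(F,b \right)} = 2 + \left(F + F\right) = 2 + 2 F$)
$J{\left(-3,-13 \right)} w = \left(2 + 2 \left(-3\right)\right) \left(-5\right) = \left(2 - 6\right) \left(-5\right) = \left(-4\right) \left(-5\right) = 20$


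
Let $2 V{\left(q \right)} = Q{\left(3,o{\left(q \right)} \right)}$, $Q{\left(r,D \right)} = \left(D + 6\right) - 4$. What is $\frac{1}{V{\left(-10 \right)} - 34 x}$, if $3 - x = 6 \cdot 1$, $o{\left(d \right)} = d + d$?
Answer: $\frac{1}{93} \approx 0.010753$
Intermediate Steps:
$o{\left(d \right)} = 2 d$
$Q{\left(r,D \right)} = 2 + D$ ($Q{\left(r,D \right)} = \left(6 + D\right) - 4 = 2 + D$)
$V{\left(q \right)} = 1 + q$ ($V{\left(q \right)} = \frac{2 + 2 q}{2} = 1 + q$)
$x = -3$ ($x = 3 - 6 \cdot 1 = 3 - 6 = -3$)
$\frac{1}{V{\left(-10 \right)} - 34 x} = \frac{1}{\left(1 - 10\right) - -102} = \frac{1}{-9 + 102} = \frac{1}{93}$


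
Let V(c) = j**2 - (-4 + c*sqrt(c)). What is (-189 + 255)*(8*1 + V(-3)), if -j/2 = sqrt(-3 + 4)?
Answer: 1056 + 198*I*sqrt(3) ≈ 1056.0 + 342.95*I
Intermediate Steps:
j = -2 (j = -2*sqrt(-3 + 4) = -2*sqrt(1) = -2*1 = -2)
V(c) = 8 - c**(3/2) (V(c) = (-2)**2 - (-4 + c*sqrt(c)) = 4 - (-4 + c**(3/2)) = 4 + (4 - c**(3/2)) = 8 - c**(3/2))
(-189 + 255)*(8*1 + V(-3)) = (-189 + 255)*(8*1 + (8 - (-3)**(3/2))) = 66*(8 + (8 - (-3)*I*sqrt(3))) = 66*(8 + (8 + 3*I*sqrt(3))) = 66*(16 + 3*I*sqrt(3)) = 1056 + 198*I*sqrt(3)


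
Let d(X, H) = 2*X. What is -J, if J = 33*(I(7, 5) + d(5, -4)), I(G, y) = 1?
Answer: -363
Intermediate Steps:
J = 363 (J = 33*(1 + 2*5) = 33*(1 + 10) = 33*11 = 363)
-J = -1*363 = -363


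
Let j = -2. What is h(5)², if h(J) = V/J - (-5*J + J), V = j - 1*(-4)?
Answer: 10404/25 ≈ 416.16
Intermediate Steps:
V = 2 (V = -2 - 1*(-4) = -2 + 4 = 2)
h(J) = 2/J + 4*J (h(J) = 2/J - (-5*J + J) = 2/J - (-4)*J = 2/J + 4*J)
h(5)² = (2/5 + 4*5)² = (2*(⅕) + 20)² = (⅖ + 20)² = (102/5)² = 10404/25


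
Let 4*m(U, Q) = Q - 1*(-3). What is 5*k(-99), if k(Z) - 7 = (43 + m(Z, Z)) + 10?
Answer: 180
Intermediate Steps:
m(U, Q) = ¾ + Q/4 (m(U, Q) = (Q - 1*(-3))/4 = (Q + 3)/4 = (3 + Q)/4 = ¾ + Q/4)
k(Z) = 243/4 + Z/4 (k(Z) = 7 + ((43 + (¾ + Z/4)) + 10) = 7 + ((175/4 + Z/4) + 10) = 7 + (215/4 + Z/4) = 243/4 + Z/4)
5*k(-99) = 5*(243/4 + (¼)*(-99)) = 5*(243/4 - 99/4) = 5*36 = 180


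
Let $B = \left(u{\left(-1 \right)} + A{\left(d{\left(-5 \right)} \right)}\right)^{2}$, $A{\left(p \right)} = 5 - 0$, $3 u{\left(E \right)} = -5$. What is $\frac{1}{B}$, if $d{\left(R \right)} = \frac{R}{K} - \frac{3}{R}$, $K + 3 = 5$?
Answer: $\frac{9}{100} \approx 0.09$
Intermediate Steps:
$K = 2$ ($K = -3 + 5 = 2$)
$u{\left(E \right)} = - \frac{5}{3}$ ($u{\left(E \right)} = \frac{1}{3} \left(-5\right) = - \frac{5}{3}$)
$d{\left(R \right)} = \frac{R}{2} - \frac{3}{R}$
$A{\left(p \right)} = 5$ ($A{\left(p \right)} = 5 + 0 = 5$)
$B = \frac{100}{9}$ ($B = \left(- \frac{5}{3} + 5\right)^{2} = \left(\frac{10}{3}\right)^{2} = \frac{100}{9} \approx 11.111$)
$\frac{1}{B} = \frac{1}{\frac{100}{9}} = \frac{9}{100}$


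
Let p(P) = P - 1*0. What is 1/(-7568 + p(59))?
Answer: -1/7509 ≈ -0.00013317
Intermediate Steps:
p(P) = P (p(P) = P + 0 = P)
1/(-7568 + p(59)) = 1/(-7568 + 59) = 1/(-7509) = -1/7509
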